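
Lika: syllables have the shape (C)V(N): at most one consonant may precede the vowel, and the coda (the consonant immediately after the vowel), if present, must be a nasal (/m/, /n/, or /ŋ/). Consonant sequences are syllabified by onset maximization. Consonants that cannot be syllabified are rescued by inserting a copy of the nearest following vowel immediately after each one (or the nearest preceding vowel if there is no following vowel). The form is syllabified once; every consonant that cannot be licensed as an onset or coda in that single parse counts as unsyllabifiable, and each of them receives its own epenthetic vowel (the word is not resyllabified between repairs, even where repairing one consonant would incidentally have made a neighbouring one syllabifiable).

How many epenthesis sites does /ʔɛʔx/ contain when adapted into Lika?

The unsyllabifiable consonants are /ʔ/, /x/; each receives one epenthetic vowel.

2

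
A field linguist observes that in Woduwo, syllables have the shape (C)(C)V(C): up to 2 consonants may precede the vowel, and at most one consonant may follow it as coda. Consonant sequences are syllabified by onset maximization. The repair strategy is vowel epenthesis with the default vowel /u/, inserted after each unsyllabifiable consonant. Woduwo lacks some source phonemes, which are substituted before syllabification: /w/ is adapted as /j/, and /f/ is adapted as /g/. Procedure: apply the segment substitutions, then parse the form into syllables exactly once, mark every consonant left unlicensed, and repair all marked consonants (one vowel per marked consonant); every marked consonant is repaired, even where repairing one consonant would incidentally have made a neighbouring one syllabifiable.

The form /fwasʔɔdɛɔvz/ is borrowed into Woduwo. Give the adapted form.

gjasʔɔdɛɔvzu

Substitution: /f/ → /g/, /w/ → /j/, giving /gjasʔɔdɛɔvz/.
The consonants /z/ cannot be parsed into a legal (C)(C)V(C) syllable (at most one coda consonant is licensed; onsets may contain at most 2 consonants).
Each unlicensed consonant becomes the onset of a new syllable: /z/ → /zu/.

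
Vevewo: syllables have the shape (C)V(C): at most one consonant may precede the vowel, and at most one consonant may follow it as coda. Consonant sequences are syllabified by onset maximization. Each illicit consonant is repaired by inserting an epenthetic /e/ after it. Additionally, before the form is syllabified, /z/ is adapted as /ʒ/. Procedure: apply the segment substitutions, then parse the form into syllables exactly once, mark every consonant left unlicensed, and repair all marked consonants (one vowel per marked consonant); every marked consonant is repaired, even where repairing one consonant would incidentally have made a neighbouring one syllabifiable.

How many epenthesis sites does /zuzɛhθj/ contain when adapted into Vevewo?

After substitution the input is /ʒuʒɛhθj/.
The unsyllabifiable consonants are /θ/, /j/; each receives one epenthetic vowel.

2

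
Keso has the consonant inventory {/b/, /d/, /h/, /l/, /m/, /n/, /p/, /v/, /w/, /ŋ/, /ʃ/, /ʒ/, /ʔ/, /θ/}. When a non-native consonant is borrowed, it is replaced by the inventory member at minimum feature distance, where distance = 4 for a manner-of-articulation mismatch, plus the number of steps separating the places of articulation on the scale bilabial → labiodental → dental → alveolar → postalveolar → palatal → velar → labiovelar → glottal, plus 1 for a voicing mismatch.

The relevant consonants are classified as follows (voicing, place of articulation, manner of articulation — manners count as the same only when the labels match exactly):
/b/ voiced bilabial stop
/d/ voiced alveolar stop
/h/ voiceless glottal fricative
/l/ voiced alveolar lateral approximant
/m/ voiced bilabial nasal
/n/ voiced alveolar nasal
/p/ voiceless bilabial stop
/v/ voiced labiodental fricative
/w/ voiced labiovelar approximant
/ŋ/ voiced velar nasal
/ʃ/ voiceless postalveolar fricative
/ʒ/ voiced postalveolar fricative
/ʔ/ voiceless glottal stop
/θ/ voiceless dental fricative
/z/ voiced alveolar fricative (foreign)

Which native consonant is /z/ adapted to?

/ʒ/ is closest: same manner (fricative), place distance 1 (alveolar→postalveolar), same voicing; total 1. Next closest is /v/ at distance 2.

ʒ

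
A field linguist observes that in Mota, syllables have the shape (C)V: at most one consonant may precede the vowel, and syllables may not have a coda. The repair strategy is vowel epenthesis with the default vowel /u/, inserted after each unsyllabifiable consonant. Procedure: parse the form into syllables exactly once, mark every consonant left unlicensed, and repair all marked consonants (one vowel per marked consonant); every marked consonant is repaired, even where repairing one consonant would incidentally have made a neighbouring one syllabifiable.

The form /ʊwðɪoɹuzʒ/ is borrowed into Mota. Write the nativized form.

ʊwuðɪoɹuzuʒu

Syllabifying with onset maximization leaves /w/, /z/, /ʒ/ stranded (no codas are permitted; onsets are limited to one consonant).
Each unlicensed consonant becomes the onset of a new syllable: /w/ → /wu/, /z/ → /zu/, /ʒ/ → /ʒu/.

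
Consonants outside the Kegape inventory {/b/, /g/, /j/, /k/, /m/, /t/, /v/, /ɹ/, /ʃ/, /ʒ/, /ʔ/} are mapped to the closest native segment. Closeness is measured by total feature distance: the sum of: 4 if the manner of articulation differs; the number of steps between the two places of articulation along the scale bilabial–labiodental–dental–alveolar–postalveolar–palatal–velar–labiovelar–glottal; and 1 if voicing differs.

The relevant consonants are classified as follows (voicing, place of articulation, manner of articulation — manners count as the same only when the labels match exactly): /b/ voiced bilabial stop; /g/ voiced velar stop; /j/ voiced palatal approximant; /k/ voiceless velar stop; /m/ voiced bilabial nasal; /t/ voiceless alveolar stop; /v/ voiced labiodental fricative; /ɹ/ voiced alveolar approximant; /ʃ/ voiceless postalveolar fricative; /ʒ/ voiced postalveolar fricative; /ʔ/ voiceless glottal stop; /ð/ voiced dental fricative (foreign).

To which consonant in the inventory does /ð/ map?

/v/ is closest: same manner (fricative), place distance 1 (dental→labiodental), same voicing; total 1. Next closest is /ʒ/ at distance 2.

v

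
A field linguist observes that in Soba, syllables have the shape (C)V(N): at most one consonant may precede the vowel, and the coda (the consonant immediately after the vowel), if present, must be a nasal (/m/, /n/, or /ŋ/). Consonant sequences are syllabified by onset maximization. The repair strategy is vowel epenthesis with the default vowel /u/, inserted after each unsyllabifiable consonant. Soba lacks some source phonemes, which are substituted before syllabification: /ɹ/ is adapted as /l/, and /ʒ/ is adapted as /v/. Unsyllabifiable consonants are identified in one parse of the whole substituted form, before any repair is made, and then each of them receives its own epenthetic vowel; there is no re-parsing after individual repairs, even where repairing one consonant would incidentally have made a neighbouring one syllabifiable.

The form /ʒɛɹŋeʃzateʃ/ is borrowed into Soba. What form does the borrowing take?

vɛluŋeʃuzateʃu

Substitution: /ʒ/ → /v/, /ɹ/ → /l/, giving /vɛlŋeʃzateʃ/.
The consonants /l/, /ʃ/, /ʃ/ cannot be parsed into a legal (C)V(N) syllable (only a nasal (/m/, /n/, or /ŋ/) is licensed in coda position; onsets are limited to one consonant).
Each unlicensed consonant becomes the onset of a new syllable: /l/ → /lu/, /ʃ/ → /ʃu/, /ʃ/ → /ʃu/.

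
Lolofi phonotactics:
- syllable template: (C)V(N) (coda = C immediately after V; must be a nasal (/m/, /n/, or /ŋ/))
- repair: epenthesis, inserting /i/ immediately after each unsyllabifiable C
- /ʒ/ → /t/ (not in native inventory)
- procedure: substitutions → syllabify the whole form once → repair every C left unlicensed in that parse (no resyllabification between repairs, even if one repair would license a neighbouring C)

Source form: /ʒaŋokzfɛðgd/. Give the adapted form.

Substitution: /ʒ/ → /t/, giving /taŋokzfɛðgd/.
The consonants /k/, /z/, /ð/, /g/, /d/ cannot be parsed into a legal (C)V(N) syllable (only a nasal (/m/, /n/, or /ŋ/) is licensed in coda position; onsets are limited to one consonant).
Each unlicensed consonant becomes the onset of a new syllable: /k/ → /ki/, /z/ → /zi/, /ð/ → /ði/, /g/ → /gi/, /d/ → /di/.

taŋokizifɛðigidi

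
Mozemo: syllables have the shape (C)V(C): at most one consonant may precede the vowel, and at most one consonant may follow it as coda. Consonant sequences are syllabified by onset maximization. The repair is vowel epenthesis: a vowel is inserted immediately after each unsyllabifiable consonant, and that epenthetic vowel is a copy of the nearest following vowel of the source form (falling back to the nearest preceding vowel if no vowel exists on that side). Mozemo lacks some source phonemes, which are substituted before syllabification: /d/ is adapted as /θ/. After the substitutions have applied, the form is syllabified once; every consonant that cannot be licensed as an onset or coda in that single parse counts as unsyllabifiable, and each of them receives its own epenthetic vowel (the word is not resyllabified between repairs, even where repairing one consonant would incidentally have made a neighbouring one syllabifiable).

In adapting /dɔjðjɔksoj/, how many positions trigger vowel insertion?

After substitution the input is /θɔjðjɔksoj/.
The unsyllabifiable consonants are /ð/; each receives one epenthetic vowel.

1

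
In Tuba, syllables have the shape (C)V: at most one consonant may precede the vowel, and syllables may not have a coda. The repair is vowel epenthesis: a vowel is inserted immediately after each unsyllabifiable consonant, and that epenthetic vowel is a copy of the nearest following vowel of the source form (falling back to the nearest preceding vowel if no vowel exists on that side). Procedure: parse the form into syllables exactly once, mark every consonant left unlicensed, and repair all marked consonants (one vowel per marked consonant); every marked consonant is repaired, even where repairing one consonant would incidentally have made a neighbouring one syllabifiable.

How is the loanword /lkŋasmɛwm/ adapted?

lakaŋasɛmɛwɛmɛ

Syllabifying with onset maximization leaves /l/, /k/, /s/, /w/, /m/ stranded (no codas are permitted; onsets are limited to one consonant).
Each unlicensed consonant becomes the onset of a new syllable: /l/ → /la/, /k/ → /ka/, /s/ → /sɛ/, /w/ → /wɛ/, /m/ → /mɛ/.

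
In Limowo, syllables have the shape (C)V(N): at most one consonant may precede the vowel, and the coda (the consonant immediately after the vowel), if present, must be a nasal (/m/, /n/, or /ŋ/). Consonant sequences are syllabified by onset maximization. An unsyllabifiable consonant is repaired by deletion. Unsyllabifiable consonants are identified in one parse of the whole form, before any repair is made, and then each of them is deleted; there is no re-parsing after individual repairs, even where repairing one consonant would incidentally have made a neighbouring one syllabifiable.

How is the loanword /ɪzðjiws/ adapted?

Syllabifying with onset maximization leaves /z/, /ð/, /w/, /s/ stranded (only a nasal (/m/, /n/, or /ŋ/) is licensed in coda position; onsets are limited to one consonant).
Deletion applies to /z/, /ð/, /w/, /s/.

ɪji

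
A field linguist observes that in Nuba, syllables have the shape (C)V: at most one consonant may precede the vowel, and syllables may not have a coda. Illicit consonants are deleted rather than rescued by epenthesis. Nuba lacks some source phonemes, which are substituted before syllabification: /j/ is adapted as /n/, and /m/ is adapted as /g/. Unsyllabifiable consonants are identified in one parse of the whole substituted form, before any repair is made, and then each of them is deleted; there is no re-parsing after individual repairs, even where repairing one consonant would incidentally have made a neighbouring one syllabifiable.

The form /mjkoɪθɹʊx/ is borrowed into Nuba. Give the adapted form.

Substitution: /m/ → /g/, /j/ → /n/, giving /gnkoɪθɹʊx/.
The consonants /g/, /n/, /θ/, /x/ cannot be parsed into a legal (C)V syllable (no codas are permitted; onsets are limited to one consonant).
Each unlicensed consonant is deleted: /g/, /n/, /θ/, /x/.

koɪɹʊ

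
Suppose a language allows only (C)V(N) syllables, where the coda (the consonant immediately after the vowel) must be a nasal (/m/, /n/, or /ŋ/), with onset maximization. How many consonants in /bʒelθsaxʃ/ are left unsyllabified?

5

Under (C)V(N), the unsyllabifiable consonants are /b/, /l/, /θ/, /x/, /ʃ/ (only a nasal (/m/, /n/, or /ŋ/) is licensed in coda position; onsets are limited to one consonant).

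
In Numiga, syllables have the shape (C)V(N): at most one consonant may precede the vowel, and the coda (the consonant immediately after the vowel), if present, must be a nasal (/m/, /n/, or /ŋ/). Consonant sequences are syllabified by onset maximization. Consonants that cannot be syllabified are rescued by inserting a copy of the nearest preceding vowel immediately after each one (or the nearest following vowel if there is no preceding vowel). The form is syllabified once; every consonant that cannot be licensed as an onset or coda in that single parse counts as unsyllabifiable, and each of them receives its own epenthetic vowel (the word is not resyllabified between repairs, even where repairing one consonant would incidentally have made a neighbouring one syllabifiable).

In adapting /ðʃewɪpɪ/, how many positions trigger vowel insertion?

1

The unsyllabifiable consonants are /ð/; each receives one epenthetic vowel.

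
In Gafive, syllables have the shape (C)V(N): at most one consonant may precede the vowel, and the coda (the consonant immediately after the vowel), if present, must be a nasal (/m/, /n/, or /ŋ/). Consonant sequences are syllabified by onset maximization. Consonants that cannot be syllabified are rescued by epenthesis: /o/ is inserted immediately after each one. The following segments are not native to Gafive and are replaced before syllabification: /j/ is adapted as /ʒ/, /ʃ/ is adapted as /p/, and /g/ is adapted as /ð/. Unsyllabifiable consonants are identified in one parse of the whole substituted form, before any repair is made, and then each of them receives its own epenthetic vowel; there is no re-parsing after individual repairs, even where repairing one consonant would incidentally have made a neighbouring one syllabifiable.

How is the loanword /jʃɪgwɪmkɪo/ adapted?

ʒopɪðowɪmkɪo

Substitution: /j/ → /ʒ/, /ʃ/ → /p/, /g/ → /ð/, giving /ʒpɪðwɪmkɪo/.
The consonants /ʒ/, /ð/ cannot be parsed into a legal (C)V(N) syllable (only a nasal (/m/, /n/, or /ŋ/) is licensed in coda position; onsets are limited to one consonant).
Inserting the epenthetic vowel yields /ʒ/ → /ʒo/, /ð/ → /ðo/.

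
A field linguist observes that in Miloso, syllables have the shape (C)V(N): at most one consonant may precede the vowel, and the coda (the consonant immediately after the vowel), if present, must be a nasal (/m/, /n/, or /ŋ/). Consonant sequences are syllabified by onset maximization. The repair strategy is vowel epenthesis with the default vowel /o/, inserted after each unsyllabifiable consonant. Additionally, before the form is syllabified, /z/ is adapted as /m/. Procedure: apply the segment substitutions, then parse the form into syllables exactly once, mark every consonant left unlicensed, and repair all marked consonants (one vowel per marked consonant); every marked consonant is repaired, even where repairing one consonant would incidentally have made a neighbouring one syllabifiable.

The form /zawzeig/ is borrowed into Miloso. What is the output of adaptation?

Substitution: /z/ → /m/, giving /mawmeig/.
Syllabifying with onset maximization leaves /w/, /g/ stranded (only a nasal (/m/, /n/, or /ŋ/) is licensed in coda position; onsets are limited to one consonant).
Each unlicensed consonant becomes the onset of a new syllable: /w/ → /wo/, /g/ → /go/.

mawomeigo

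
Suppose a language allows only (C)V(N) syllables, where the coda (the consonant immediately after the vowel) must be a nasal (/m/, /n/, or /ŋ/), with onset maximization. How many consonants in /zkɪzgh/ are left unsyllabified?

4

Under (C)V(N), the unsyllabifiable consonants are /z/, /z/, /g/, /h/ (only a nasal (/m/, /n/, or /ŋ/) is licensed in coda position; onsets are limited to one consonant).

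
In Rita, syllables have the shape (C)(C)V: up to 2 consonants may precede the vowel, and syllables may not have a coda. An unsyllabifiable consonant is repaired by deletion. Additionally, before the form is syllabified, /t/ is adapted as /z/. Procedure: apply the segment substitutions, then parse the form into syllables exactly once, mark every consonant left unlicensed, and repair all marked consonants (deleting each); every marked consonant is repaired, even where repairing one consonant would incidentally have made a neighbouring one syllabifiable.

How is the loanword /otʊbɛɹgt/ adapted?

ozʊbɛ

Substitution: /t/ → /z/, giving /ozʊbɛɹgz/.
Under (C)(C)V, the unsyllabifiable consonants are /ɹ/, /g/, /z/ (no codas are permitted; onsets may contain at most 2 consonants).
Each unlicensed consonant is deleted: /ɹ/, /g/, /z/.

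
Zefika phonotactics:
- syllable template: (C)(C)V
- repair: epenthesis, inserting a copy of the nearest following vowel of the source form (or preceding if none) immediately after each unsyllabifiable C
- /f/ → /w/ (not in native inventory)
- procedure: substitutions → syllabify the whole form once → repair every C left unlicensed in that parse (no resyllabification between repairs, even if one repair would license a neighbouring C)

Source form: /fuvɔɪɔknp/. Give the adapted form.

wuvɔɪɔkɔnɔpɔ

Substitution: /f/ → /w/, giving /wuvɔɪɔknp/.
Under (C)(C)V, the unsyllabifiable consonants are /k/, /n/, /p/ (no codas are permitted; onsets may contain at most 2 consonants).
Inserting the epenthetic vowel yields /k/ → /kɔ/, /n/ → /nɔ/, /p/ → /pɔ/.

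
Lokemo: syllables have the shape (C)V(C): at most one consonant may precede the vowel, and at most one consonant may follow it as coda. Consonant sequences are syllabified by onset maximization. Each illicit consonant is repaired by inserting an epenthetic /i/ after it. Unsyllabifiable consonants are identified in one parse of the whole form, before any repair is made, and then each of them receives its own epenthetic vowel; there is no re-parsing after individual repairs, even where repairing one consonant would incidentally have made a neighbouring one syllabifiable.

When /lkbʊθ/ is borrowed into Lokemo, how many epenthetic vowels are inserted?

The unsyllabifiable consonants are /l/, /k/; each receives one epenthetic vowel.

2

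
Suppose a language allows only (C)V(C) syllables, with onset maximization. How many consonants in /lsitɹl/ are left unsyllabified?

3

Under (C)V(C), the unsyllabifiable consonants are /l/, /ɹ/, /l/ (at most one coda consonant is licensed; onsets are limited to one consonant).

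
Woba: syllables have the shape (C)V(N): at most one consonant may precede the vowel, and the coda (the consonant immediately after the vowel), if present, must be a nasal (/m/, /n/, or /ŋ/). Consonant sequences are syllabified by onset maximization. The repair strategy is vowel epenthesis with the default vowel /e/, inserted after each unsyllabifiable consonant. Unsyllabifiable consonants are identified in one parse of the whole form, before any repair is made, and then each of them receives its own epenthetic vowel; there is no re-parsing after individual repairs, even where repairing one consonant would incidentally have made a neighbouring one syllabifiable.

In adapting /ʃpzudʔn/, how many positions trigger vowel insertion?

The unsyllabifiable consonants are /ʃ/, /p/, /d/, /ʔ/, /n/; each receives one epenthetic vowel.

5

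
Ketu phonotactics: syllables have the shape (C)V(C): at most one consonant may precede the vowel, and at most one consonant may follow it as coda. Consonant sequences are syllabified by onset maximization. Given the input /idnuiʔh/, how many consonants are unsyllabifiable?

Under (C)V(C), the unsyllabifiable consonants are /h/ (at most one coda consonant is licensed; onsets are limited to one consonant).

1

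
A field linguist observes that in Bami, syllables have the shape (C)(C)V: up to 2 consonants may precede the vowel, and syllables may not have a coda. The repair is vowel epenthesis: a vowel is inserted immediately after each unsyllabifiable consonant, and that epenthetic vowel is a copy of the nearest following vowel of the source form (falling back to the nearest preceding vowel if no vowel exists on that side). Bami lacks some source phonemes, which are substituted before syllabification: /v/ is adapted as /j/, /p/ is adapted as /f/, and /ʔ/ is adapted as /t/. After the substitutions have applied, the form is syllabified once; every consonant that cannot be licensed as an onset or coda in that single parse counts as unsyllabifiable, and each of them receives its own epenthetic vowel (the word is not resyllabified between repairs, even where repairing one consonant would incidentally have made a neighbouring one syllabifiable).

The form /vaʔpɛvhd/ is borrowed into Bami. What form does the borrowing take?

Substitution: /v/ → /j/, /ʔ/ → /t/, /p/ → /f/, giving /jatfɛjhd/.
Syllabifying with onset maximization leaves /j/, /h/, /d/ stranded (no codas are permitted; onsets may contain at most 2 consonants).
Inserting the epenthetic vowel yields /j/ → /jɛ/, /h/ → /hɛ/, /d/ → /dɛ/.

jatfɛjɛhɛdɛ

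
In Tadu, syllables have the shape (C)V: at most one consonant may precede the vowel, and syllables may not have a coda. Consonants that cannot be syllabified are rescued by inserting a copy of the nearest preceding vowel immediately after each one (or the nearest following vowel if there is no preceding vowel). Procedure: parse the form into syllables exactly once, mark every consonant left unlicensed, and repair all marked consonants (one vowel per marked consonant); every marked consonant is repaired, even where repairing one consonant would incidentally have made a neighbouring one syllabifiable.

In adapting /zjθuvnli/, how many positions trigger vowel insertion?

The unsyllabifiable consonants are /z/, /j/, /v/, /n/; each receives one epenthetic vowel.

4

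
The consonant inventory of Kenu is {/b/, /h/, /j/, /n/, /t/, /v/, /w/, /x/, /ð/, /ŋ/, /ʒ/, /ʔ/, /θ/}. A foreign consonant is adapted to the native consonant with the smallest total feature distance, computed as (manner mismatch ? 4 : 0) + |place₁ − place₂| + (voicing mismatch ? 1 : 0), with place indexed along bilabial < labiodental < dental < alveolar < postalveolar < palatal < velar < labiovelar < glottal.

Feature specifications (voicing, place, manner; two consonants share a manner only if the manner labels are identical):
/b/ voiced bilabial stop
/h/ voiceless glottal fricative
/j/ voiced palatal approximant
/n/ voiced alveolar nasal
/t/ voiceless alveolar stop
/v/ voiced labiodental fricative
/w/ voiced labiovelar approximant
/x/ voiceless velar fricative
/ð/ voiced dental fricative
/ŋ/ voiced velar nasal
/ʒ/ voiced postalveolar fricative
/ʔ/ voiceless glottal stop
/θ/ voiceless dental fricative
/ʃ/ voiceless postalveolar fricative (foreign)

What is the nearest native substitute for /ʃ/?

ʒ

/ʒ/ is closest: same manner (fricative), place distance 0 (postalveolar→postalveolar), voicing differs (+1); total 1. Next closest is /x/ at distance 2.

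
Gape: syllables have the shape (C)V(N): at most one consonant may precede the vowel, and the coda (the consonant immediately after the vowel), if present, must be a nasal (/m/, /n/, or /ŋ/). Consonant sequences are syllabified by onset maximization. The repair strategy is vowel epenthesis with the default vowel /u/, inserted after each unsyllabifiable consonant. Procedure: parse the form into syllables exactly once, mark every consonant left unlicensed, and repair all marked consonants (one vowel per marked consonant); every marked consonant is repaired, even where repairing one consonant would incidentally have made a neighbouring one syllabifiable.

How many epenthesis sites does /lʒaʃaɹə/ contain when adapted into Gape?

The unsyllabifiable consonants are /l/; each receives one epenthetic vowel.

1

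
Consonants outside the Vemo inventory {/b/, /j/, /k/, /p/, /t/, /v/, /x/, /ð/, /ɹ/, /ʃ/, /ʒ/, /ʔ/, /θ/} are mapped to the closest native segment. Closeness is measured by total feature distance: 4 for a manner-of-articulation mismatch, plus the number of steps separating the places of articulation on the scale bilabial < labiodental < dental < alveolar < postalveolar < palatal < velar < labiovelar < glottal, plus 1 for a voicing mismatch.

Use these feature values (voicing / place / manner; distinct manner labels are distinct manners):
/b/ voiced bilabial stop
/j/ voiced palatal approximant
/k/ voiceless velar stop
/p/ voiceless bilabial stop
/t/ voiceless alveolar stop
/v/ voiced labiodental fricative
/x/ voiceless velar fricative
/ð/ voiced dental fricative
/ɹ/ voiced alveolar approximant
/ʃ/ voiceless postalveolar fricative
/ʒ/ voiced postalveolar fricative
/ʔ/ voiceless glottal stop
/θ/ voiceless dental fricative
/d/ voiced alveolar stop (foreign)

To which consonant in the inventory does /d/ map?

t

/t/ is closest: same manner (stop), place distance 0 (alveolar→alveolar), voicing differs (+1); total 1. Next closest is /b/ at distance 3.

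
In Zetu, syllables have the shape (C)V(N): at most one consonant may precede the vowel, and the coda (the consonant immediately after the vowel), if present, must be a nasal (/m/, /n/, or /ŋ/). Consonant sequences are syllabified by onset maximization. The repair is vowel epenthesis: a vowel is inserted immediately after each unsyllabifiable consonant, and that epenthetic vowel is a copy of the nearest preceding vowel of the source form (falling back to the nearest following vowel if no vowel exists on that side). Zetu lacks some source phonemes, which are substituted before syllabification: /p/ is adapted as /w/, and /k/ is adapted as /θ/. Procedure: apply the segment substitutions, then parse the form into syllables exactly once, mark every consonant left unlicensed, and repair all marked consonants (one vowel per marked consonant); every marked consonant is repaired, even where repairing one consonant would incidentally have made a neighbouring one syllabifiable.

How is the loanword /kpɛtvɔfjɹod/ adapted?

Substitution: /k/ → /θ/, /p/ → /w/, giving /θwɛtvɔfjɹod/.
Syllabifying with onset maximization leaves /θ/, /t/, /f/, /j/, /d/ stranded (only a nasal (/m/, /n/, or /ŋ/) is licensed in coda position; onsets are limited to one consonant).
Each unlicensed consonant becomes the onset of a new syllable: /θ/ → /θɛ/, /t/ → /tɛ/, /f/ → /fɔ/, /j/ → /jɔ/, /d/ → /do/.

θɛwɛtɛvɔfɔjɔɹodo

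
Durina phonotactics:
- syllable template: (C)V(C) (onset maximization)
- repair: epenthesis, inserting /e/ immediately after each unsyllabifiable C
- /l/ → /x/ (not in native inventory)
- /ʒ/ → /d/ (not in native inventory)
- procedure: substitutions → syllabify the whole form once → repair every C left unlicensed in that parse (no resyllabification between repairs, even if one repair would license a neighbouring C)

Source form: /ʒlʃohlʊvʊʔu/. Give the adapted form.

dexeʃohxʊvʊʔu

Substitution: /ʒ/ → /d/, /l/ → /x/, giving /dxʃohxʊvʊʔu/.
Under (C)V(C), the unsyllabifiable consonants are /d/, /x/ (at most one coda consonant is licensed; onsets are limited to one consonant).
Inserting the epenthetic vowel yields /d/ → /de/, /x/ → /xe/.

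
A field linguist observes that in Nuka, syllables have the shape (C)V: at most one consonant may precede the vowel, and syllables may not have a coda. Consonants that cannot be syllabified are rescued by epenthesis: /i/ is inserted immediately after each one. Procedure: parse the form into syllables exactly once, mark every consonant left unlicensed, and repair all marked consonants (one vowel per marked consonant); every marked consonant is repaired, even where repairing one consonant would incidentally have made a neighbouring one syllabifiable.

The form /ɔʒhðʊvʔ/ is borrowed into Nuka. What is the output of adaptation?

ɔʒihiðʊviʔi

Syllabifying with onset maximization leaves /ʒ/, /h/, /v/, /ʔ/ stranded (no codas are permitted; onsets are limited to one consonant).
Each unlicensed consonant becomes the onset of a new syllable: /ʒ/ → /ʒi/, /h/ → /hi/, /v/ → /vi/, /ʔ/ → /ʔi/.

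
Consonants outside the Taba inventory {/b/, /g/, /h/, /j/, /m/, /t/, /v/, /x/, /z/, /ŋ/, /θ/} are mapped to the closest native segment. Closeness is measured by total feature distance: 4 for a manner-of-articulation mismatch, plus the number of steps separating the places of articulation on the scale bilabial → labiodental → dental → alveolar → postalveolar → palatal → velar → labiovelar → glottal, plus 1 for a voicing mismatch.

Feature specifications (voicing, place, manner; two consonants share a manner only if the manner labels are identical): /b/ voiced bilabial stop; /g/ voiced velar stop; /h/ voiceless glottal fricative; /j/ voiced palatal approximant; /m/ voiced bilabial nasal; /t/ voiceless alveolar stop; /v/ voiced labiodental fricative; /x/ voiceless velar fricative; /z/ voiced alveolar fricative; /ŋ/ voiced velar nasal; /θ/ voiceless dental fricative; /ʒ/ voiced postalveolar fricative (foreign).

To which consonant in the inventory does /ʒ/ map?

z

/z/ is closest: same manner (fricative), place distance 1 (postalveolar→alveolar), same voicing; total 1. Next closest is /v/ at distance 3.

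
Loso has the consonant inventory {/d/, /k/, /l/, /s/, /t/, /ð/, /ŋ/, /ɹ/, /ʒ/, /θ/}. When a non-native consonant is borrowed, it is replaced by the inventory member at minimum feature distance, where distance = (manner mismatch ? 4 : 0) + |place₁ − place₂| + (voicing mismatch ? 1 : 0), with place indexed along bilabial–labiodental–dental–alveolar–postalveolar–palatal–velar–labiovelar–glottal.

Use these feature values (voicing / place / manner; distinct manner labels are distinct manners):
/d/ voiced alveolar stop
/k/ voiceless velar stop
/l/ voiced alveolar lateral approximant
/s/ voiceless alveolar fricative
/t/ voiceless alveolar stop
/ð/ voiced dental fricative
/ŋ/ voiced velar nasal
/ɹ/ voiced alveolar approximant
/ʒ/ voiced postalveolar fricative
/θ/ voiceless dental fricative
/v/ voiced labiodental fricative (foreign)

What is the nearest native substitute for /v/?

ð

/ð/ is closest: same manner (fricative), place distance 1 (labiodental→dental), same voicing; total 1. Next closest is /θ/ at distance 2.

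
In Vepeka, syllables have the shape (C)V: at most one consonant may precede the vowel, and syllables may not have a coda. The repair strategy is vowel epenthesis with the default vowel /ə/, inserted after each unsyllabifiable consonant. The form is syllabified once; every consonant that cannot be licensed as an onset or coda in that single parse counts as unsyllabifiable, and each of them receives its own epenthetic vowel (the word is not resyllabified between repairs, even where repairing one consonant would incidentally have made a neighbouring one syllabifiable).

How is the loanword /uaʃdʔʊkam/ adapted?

uaʃədəʔʊkamə

Syllabifying with onset maximization leaves /ʃ/, /d/, /m/ stranded (no codas are permitted; onsets are limited to one consonant).
Each unlicensed consonant becomes the onset of a new syllable: /ʃ/ → /ʃə/, /d/ → /də/, /m/ → /mə/.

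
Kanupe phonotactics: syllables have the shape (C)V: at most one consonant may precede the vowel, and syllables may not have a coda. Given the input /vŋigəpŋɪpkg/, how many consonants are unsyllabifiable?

5

Syllabifying with onset maximization leaves /v/, /p/, /p/, /k/, /g/ stranded (no codas are permitted; onsets are limited to one consonant).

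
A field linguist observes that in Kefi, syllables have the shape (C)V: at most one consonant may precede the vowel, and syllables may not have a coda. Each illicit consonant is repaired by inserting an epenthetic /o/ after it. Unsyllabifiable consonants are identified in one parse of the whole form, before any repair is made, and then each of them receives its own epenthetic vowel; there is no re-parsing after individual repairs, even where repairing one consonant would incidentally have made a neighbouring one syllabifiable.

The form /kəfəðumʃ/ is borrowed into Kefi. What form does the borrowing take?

Syllabifying with onset maximization leaves /m/, /ʃ/ stranded (no codas are permitted; onsets are limited to one consonant).
Each unlicensed consonant becomes the onset of a new syllable: /m/ → /mo/, /ʃ/ → /ʃo/.

kəfəðumoʃo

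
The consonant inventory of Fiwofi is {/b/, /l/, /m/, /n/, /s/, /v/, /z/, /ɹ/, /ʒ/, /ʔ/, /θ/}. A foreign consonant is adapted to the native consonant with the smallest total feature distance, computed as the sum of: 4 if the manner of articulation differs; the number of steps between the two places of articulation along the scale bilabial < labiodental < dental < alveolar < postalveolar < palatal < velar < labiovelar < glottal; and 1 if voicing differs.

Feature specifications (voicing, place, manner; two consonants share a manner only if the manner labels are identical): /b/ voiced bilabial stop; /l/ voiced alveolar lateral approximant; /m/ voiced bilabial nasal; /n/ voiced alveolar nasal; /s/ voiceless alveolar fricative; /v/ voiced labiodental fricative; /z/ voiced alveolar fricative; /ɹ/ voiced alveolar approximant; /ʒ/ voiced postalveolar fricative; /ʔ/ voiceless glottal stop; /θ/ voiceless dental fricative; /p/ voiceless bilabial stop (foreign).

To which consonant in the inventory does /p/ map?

b

/b/ is closest: same manner (stop), place distance 0 (bilabial→bilabial), voicing differs (+1); total 1. Next closest is /m/ at distance 5.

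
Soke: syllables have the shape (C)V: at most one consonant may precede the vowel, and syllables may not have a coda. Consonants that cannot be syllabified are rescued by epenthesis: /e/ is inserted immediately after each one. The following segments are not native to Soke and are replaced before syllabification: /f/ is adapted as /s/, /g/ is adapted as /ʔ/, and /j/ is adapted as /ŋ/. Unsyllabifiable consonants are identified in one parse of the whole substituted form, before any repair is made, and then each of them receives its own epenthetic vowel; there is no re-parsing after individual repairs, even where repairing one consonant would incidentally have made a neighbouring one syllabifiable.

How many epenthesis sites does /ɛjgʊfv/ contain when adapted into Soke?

After substitution the input is /ɛŋʔʊsv/.
The unsyllabifiable consonants are /ŋ/, /s/, /v/; each receives one epenthetic vowel.

3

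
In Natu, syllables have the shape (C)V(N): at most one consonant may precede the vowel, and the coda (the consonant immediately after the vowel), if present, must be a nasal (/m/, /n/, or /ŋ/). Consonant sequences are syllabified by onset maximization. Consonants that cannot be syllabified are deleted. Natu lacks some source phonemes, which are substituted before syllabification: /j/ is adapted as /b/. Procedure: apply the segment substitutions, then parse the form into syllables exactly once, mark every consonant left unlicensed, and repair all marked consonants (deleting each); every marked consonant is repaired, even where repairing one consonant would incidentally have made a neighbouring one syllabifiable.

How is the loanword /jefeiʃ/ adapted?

befei

Substitution: /j/ → /b/, giving /befeiʃ/.
Under (C)V(N), the unsyllabifiable consonants are /ʃ/ (only a nasal (/m/, /n/, or /ŋ/) is licensed in coda position; onsets are limited to one consonant).
Deletion applies to /ʃ/.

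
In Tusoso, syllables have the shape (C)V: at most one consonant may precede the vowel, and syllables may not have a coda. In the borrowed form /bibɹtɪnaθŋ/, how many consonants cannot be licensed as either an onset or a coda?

4

Syllabifying with onset maximization leaves /b/, /ɹ/, /θ/, /ŋ/ stranded (no codas are permitted; onsets are limited to one consonant).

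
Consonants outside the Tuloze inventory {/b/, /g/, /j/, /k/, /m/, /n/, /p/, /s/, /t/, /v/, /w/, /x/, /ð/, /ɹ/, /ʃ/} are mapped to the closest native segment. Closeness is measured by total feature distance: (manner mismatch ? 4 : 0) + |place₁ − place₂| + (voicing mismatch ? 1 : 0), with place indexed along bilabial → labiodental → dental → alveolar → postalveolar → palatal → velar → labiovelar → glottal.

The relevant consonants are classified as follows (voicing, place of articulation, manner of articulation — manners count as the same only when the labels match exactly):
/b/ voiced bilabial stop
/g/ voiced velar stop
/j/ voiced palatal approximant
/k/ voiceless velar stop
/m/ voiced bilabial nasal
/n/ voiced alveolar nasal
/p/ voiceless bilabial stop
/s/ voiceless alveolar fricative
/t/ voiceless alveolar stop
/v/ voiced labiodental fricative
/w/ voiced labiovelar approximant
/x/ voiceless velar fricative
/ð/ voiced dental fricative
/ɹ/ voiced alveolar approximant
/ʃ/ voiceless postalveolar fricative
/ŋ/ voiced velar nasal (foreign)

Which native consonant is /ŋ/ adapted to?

n

/n/ is closest: same manner (nasal), place distance 3 (velar→alveolar), same voicing; total 3. Next closest is /g/ at distance 4.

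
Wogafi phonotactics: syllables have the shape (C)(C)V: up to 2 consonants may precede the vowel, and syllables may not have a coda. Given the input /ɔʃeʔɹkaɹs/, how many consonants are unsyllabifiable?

Syllabifying with onset maximization leaves /ʔ/, /ɹ/, /s/ stranded (no codas are permitted; onsets may contain at most 2 consonants).

3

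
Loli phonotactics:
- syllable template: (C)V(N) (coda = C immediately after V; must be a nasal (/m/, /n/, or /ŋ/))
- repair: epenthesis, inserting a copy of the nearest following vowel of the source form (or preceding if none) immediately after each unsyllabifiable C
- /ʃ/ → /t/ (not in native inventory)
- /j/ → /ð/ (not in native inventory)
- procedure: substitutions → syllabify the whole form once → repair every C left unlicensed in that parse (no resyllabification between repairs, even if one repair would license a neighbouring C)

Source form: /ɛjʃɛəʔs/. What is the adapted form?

Substitution: /j/ → /ð/, /ʃ/ → /t/, giving /ɛðtɛəʔs/.
The consonants /ð/, /ʔ/, /s/ cannot be parsed into a legal (C)V(N) syllable (only a nasal (/m/, /n/, or /ŋ/) is licensed in coda position; onsets are limited to one consonant).
Epenthesis after each stranded consonant: /ð/ → /ðɛ/, /ʔ/ → /ʔə/, /s/ → /sə/.

ɛðɛtɛəʔəsə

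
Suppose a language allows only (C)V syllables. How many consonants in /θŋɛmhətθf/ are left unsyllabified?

Syllabifying with onset maximization leaves /θ/, /m/, /t/, /θ/, /f/ stranded (no codas are permitted; onsets are limited to one consonant).

5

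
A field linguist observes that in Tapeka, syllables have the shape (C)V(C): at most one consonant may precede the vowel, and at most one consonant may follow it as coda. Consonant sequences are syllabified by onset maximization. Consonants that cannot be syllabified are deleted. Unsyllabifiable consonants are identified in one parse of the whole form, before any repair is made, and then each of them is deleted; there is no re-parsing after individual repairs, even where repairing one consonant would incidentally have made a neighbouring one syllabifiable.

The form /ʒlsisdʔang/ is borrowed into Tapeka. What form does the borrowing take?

sisʔan

The consonants /ʒ/, /l/, /d/, /g/ cannot be parsed into a legal (C)V(C) syllable (at most one coda consonant is licensed; onsets are limited to one consonant).
Deleting the stranded consonants removes /ʒ/, /l/, /d/, /g/.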